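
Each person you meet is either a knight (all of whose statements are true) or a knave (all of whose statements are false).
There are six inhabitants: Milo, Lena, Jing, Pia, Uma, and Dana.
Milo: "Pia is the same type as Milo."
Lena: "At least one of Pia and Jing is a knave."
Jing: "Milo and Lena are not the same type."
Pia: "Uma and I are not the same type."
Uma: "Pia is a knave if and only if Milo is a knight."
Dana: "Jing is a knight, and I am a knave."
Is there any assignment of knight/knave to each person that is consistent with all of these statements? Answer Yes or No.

Yes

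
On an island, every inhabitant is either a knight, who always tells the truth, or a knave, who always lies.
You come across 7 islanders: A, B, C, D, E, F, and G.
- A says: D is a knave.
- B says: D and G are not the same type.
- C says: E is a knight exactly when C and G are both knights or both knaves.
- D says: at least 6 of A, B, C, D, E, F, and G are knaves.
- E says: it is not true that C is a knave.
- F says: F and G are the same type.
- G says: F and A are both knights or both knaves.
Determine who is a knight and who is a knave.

A is a knight, B is a knight, C is a knight, D is a knave, E is a knight, F is a knight, and G is a knight.

Since A is a knight, "D is a knave" needs to be true, which holds.
As a knight, B's statement "D and G are not the same type" should be true; it is.
C (knight): "E is a knight exactly when C and G are both knights or both knaves" — true. ✓
Since D is a knave, "at least 6 of A, B, C, D, E, F, and G are knaves" needs to be False, which holds.
As a knight, E's statement "it is not true that C is a knave" should be true; it is.
F is a knight, and the claim "F and G are the same type" is indeed true.
Since G is a knight, "F and A are both knights or both knaves" needs to be true, which holds.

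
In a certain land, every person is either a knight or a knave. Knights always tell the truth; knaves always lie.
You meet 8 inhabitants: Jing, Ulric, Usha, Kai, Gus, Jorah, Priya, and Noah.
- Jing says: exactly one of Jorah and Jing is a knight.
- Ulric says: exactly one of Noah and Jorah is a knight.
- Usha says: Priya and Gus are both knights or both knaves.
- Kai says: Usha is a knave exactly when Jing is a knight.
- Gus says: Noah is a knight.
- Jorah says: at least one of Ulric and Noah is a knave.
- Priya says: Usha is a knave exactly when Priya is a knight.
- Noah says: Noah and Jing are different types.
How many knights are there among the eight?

The unique consistent assignment is Jing=knave, Ulric=knight, Usha=knave, Kai=knave, Gus=knight, Jorah=knave, Priya=knave, Noah=knight.
That has 3 knights.

3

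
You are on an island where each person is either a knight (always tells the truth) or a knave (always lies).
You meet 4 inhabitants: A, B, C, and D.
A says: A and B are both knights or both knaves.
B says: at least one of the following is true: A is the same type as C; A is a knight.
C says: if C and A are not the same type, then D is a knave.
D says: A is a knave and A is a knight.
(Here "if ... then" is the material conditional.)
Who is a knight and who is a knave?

A is a knight, B is a knight, C is a knight, and D is a knave.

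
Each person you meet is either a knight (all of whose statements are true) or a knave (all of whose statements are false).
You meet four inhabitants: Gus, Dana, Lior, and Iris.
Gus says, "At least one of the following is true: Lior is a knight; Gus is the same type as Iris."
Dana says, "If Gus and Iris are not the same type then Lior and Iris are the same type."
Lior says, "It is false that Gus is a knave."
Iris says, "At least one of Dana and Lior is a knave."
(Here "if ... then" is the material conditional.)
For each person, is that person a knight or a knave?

Gus is a knave, Dana is a knave, Lior is a knave, and Iris is a knight.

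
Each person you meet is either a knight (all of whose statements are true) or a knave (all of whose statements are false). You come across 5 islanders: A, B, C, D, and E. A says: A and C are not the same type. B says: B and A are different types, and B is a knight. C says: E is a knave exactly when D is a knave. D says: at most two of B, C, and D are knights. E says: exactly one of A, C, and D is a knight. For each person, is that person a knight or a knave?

A is a knight, B is a knave, C is a knave, D is a knight, and E is a knave.

Suppose A is a knave. Then A's statement "A and C are not the same type" would have to be false. Checking the 16 ways to assign the others, none is consistent with every speaker.
(For instance, with B=knave, C=knave, D=knight, E=knave, E's claim "exactly one of A, C, and D is a knight" comes out true where it would need to be false.)
So A must be a knight, making "A and C are not the same type" true. Taking A=knight, B=knave, C=knave, D=knight, E=knave, each remaining statement checks out:
  B (knave): "B and A are different types, and B is a knight" — false. ✓
  C (knave): "E is a knave exactly when D is a knave" — false. ✓
  D (knight): "at most two of B, C, and D are knights" — true. ✓
  E (knave): "exactly one of A, C, and D is a knight" — false. ✓
This is the unique consistent assignment.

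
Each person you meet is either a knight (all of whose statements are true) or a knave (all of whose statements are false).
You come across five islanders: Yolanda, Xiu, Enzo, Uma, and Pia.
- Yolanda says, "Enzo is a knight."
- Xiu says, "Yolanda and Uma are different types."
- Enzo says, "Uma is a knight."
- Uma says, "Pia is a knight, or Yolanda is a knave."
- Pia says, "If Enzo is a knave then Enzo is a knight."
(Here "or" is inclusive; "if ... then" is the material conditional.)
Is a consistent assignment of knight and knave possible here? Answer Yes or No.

Yes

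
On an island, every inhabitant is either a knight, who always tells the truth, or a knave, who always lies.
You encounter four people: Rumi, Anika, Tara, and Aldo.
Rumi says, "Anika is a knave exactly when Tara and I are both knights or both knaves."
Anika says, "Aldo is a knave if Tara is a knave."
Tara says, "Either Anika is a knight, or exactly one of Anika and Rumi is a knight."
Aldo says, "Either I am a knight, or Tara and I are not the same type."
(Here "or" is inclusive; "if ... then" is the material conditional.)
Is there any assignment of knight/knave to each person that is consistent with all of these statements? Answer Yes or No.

No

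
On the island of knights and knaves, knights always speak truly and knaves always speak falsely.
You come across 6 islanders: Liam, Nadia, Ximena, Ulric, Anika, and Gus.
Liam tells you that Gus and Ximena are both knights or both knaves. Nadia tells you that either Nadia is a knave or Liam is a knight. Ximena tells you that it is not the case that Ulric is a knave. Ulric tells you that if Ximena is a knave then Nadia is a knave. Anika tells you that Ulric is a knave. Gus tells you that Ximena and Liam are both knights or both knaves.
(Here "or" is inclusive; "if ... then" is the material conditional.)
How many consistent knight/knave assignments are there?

2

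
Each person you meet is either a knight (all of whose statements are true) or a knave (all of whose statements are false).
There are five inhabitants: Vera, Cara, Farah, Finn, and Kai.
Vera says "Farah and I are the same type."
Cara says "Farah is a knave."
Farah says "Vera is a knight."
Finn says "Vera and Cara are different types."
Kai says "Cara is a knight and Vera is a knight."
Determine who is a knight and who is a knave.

Vera is a knight; "Farah and I are the same type" is true, as required.
As a knave, Cara's statement "Farah is a knave" should be false; it is.
Farah (knight): "Vera is a knight" — true. ✓
Finn is a knight, and the claim "Vera and Cara are different types" is indeed true.
Kai is a knave, and the claim "Cara is a knight and Vera is a knight" is indeed false.

Knights: Vera, Farah, and Finn. Knaves: Cara and Kai.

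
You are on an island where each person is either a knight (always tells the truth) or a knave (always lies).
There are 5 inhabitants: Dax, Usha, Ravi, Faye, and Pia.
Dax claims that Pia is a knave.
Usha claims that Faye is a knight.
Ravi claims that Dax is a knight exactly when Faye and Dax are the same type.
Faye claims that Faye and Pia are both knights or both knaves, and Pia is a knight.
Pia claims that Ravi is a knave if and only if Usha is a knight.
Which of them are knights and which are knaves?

Dax is a knight, so "Pia is a knave" must be true — and it is.
Since Usha is a knave, "Faye is a knight" needs to be false, which holds.
Ravi is a knave; "Dax is a knight exactly when Faye and Dax are the same type" is false, as required.
Faye (knave): "Faye and Pia are both knights or both knaves, and Pia is a knight" — false. ✓
As a knave, Pia's statement "Ravi is a knave if and only if Usha is a knight" should be false; it is.

Dax is a knight, Usha is a knave, Ravi is a knave, Faye is a knave, and Pia is a knave.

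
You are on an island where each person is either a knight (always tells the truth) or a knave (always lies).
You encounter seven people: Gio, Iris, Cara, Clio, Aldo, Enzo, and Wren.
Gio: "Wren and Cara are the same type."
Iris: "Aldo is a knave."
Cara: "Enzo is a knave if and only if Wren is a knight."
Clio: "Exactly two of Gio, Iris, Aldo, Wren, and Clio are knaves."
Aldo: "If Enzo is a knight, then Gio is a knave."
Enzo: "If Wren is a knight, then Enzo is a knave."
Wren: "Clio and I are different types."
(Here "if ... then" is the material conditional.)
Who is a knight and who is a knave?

Gio (knave): "Wren and Cara are the same type" — False. ✓
Iris is a knave, and the claim "Aldo is a knave" is indeed False.
Since Cara is a knight, "Enzo is a knave if and only if Wren is a knight" needs to be true, which holds.
As a knave, Clio's statement "exactly two of Gio, Iris, Aldo, Wren, and Clio are knaves" should be False; it is.
As a knight, Aldo's statement "if Enzo is a knight, then Gio is a knave" should be true; it is.
As a knight, Enzo's statement "if Wren is a knight, then Enzo is a knave" should be true; it is.
Wren is a knave; "Clio and I are different types" is False, as required.

Gio is a knave, Iris is a knave, Cara is a knight, Clio is a knave, Aldo is a knight, Enzo is a knight, and Wren is a knave.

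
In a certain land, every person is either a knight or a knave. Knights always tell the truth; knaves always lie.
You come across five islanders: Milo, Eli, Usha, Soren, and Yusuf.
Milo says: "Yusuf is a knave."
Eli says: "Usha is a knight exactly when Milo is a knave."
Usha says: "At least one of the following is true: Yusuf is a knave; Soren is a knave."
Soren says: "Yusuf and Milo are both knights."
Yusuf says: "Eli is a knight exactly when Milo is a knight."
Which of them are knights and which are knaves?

Milo is a knight, Eli is a knave, Usha is a knight, Soren is a knave, and Yusuf is a knave.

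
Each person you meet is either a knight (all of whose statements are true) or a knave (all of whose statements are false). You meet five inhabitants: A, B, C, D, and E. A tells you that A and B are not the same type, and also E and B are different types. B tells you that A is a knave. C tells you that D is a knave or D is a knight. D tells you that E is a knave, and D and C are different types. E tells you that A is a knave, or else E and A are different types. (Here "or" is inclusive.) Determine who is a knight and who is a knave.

A is a knave, B is a knight, C is a knight, D is a knave, and E is a knight.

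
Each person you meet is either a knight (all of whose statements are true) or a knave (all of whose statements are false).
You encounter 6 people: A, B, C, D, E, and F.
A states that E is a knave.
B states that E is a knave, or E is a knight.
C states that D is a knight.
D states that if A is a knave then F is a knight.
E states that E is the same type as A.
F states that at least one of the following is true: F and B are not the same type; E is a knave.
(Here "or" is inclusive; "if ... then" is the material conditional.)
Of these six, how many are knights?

5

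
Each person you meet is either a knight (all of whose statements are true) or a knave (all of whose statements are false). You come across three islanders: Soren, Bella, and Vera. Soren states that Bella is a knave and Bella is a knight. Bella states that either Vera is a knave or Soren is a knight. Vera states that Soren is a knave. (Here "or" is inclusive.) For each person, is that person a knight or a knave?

Soren is a knave, Bella is a knave, and Vera is a knight.

Soren is a knave, and the claim "Bella is a knave and Bella is a knight" is indeed false.
Bella is a knave, and the claim "either Vera is a knave or Soren is a knight" is indeed false.
As a knight, Vera's statement "Soren is a knave" should be True; it is.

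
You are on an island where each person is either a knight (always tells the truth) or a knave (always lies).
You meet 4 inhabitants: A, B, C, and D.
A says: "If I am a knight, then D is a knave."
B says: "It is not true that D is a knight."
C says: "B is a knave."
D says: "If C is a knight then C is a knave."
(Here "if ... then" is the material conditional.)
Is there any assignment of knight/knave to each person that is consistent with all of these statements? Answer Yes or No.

Checking all 16 assignments, each has at least one speaker whose statement's truth value contradicts their type.

No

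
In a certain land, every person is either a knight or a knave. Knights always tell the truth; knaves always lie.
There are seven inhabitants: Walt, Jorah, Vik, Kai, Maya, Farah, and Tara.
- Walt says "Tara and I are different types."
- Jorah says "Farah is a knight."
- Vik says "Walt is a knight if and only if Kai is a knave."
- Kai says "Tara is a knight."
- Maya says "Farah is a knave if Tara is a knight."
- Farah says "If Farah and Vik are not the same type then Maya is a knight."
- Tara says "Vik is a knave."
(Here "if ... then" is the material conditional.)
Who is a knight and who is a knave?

Knights: Walt, Jorah, Vik, Maya, and Farah. Knaves: Kai and Tara.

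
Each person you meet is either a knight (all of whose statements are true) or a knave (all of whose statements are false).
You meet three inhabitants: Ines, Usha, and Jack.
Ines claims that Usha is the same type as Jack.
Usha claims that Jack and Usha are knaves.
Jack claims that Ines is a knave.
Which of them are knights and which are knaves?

Ines is a knave, Usha is a knave, and Jack is a knight.

Suppose Ines is a knight. Then Ines's statement "Usha is the same type as Jack" would have to be true. Checking the 4 ways to assign the others, none is consistent with every speaker.
(For instance, with Usha=knave, Jack=knight, Ines's claim "Usha is the same type as Jack" comes out false where it would need to be true.)
So Ines must be a knave, making "Usha is the same type as Jack" false. Taking Ines=knave, Usha=knave, Jack=knight, each remaining statement checks out:
  Usha (knave): "Jack and Usha are knaves" — false. ✓
  Jack (knight): "Ines is a knave" — true. ✓
This is the unique consistent assignment.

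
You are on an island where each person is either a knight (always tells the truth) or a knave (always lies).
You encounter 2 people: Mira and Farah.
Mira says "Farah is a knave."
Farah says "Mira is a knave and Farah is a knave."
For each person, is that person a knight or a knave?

Mira is a knight and Farah is a knave.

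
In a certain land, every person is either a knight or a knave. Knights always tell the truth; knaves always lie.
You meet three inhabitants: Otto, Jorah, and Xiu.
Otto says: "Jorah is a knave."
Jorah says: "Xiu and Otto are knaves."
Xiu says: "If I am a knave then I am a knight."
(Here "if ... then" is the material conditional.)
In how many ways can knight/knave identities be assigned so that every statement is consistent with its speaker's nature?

3

Consistent assignments:
  Otto=knight, Jorah=knave, Xiu=knight
  Otto=knight, Jorah=knave, Xiu=knave
  Otto=knave, Jorah=knight, Xiu=knave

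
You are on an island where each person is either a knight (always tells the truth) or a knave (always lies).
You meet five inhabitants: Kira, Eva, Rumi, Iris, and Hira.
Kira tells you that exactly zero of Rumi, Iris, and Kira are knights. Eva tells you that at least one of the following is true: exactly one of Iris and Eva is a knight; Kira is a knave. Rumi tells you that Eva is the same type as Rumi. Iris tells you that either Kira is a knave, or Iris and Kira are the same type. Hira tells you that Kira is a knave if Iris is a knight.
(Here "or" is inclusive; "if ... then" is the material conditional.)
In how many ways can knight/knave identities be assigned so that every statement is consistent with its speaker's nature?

2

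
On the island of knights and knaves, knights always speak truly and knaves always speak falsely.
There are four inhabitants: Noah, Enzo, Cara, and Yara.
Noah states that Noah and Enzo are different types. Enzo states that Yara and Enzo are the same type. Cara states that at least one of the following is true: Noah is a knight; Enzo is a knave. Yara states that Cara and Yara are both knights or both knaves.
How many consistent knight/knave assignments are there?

Consistent assignments:
  Noah=knight, Enzo=knave, Cara=knight, Yara=knight
  Noah=knave, Enzo=knave, Cara=knight, Yara=knight

2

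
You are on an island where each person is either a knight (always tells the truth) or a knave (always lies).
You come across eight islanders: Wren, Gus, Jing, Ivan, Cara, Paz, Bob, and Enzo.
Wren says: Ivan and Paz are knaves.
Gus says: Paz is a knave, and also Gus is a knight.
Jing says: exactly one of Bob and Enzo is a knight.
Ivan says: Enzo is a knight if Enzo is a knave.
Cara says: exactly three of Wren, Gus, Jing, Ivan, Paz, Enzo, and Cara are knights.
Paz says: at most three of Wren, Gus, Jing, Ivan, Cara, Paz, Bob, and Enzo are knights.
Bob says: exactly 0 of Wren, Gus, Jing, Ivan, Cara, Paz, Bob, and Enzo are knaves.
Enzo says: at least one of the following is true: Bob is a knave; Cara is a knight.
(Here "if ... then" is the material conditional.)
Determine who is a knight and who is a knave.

Knights: Gus, Jing, Ivan, and Enzo. Knaves: Wren, Cara, Paz, and Bob.

Wren is a knave, so "Ivan and Paz are knaves" must be false — and it is.
Gus is a knight; "Paz is a knave, and also Gus is a knight" is true, as required.
Jing is a knight, and the claim "exactly one of Bob and Enzo is a knight" is indeed true.
Ivan (knight): "Enzo is a knight if Enzo is a knave" — true. ✓
Cara is a knave; "exactly three of Wren, Gus, Jing, Ivan, Paz, Enzo, and Cara are knights" is false, as required.
Since Paz is a knave, "at most three of Wren, Gus, Jing, Ivan, Cara, Paz, Bob, and Enzo are knights" needs to be false, which holds.
As a knave, Bob's statement "exactly 0 of Wren, Gus, Jing, Ivan, Cara, Paz, Bob, and Enzo are knaves" should be false; it is.
Enzo (knight): "at least one of the following is true: Bob is a knave; Cara is a knight" — true. ✓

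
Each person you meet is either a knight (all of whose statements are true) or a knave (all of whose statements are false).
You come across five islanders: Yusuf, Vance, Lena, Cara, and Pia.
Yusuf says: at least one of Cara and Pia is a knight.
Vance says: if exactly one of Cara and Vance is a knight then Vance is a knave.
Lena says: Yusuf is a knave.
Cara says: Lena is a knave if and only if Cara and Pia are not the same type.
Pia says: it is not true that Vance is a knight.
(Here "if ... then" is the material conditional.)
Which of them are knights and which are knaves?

Suppose Yusuf is a knave. Then Yusuf's statement "at least one of Cara and Pia is a knight" would have to be false. Checking the 16 ways to assign the others, none is consistent with every speaker.
(For instance, with Vance=knight, Lena=knave, Cara=knight, Pia=knave, Yusuf's claim "at least one of Cara and Pia is a knight" comes out true where it would need to be false.)
So Yusuf must be a knight, making "at least one of Cara and Pia is a knight" true. Taking Yusuf=knight, Vance=knight, Lena=knave, Cara=knight, Pia=knave, each remaining statement checks out:
  Vance (knight): "if exactly one of Cara and Vance is a knight then Vance is a knave" — true. ✓
  Lena (knave): "Yusuf is a knave" — false. ✓
  Cara (knight): "Lena is a knave if and only if Cara and Pia are not the same type" — true. ✓
  Pia (knave): "it is not true that Vance is a knight" — false. ✓
This is the unique consistent assignment.

Yusuf is a knight, Vance is a knight, Lena is a knave, Cara is a knight, and Pia is a knave.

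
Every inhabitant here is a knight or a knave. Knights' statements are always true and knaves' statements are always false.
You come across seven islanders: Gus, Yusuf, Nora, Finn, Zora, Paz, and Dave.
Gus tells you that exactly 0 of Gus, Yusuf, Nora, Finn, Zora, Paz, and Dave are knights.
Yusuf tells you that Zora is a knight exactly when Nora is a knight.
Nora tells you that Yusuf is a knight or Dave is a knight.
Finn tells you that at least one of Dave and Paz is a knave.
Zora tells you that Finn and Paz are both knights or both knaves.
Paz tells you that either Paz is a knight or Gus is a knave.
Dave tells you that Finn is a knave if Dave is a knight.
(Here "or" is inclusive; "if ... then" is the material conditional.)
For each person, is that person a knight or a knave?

Gus is a knave, Yusuf is a knave, Nora is a knight, Finn is a knave, Zora is a knave, Paz is a knight, and Dave is a knight.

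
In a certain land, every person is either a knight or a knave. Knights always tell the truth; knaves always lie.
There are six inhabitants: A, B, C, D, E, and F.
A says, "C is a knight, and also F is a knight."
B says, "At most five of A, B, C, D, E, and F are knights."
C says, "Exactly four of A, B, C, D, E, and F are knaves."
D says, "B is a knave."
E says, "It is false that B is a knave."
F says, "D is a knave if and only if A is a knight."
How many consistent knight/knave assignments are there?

0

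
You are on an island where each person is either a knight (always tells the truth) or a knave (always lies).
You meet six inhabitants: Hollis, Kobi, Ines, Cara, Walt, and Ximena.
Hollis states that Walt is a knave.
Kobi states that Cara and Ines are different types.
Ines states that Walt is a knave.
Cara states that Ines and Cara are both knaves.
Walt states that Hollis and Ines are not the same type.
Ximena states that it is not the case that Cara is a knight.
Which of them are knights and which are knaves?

Hollis is a knight, Kobi is a knight, Ines is a knight, Cara is a knave, Walt is a knave, and Ximena is a knight.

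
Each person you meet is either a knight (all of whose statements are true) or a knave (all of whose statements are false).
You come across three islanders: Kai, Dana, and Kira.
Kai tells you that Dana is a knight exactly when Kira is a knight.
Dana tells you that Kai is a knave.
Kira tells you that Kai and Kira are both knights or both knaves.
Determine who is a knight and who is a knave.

Kai is a knight; "Dana is a knight exactly when Kira is a knight" is True, as required.
As a knave, Dana's statement "Kai is a knave" should be False; it is.
Kira is a knave, so "Kai and Kira are both knights or both knaves" must be False — and it is.

Kai is a knight, Dana is a knave, and Kira is a knave.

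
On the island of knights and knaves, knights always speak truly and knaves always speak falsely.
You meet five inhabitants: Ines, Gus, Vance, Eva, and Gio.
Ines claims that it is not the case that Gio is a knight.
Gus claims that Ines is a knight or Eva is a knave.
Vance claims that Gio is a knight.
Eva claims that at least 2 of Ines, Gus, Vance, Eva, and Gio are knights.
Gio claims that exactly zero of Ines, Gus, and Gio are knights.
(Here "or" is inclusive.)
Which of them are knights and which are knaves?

Ines is a knight, Gus is a knight, Vance is a knave, Eva is a knight, and Gio is a knave.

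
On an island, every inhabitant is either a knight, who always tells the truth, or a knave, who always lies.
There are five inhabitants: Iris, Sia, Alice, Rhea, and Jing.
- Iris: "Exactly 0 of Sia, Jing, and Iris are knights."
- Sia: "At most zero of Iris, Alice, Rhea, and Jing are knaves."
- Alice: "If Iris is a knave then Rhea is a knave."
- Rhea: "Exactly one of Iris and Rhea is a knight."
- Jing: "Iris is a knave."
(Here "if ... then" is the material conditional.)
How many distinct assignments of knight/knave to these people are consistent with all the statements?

2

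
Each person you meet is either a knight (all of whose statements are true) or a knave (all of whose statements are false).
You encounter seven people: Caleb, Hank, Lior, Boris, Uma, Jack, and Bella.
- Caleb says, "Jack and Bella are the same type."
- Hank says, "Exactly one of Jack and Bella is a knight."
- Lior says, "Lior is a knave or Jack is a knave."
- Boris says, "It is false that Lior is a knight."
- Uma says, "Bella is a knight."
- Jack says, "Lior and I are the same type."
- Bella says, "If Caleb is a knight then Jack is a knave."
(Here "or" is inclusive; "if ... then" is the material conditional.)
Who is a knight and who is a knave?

Caleb is a knave, Hank is a knight, Lior is a knight, Boris is a knave, Uma is a knight, Jack is a knave, and Bella is a knight.

Caleb (knave): "Jack and Bella are the same type" — false. ✓
Hank is a knight; "exactly one of Jack and Bella is a knight" is true, as required.
Lior is a knight, so "Lior is a knave or Jack is a knave" must be true — and it is.
Boris (knave): "it is false that Lior is a knight" — false. ✓
Uma is a knight; "Bella is a knight" is true, as required.
Since Jack is a knave, "Lior and I are the same type" needs to be false, which holds.
Bella is a knight; "if Caleb is a knight then Jack is a knave" is true, as required.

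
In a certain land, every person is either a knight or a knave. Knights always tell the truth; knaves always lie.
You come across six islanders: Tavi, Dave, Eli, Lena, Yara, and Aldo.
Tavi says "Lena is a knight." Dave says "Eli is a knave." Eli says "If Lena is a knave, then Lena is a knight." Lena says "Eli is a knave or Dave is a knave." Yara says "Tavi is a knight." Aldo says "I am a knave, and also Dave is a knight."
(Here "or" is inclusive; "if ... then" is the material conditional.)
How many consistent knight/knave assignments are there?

Consistent assignments:
  Tavi=knight, Dave=knave, Eli=knight, Lena=knight, Yara=knight, Aldo=knave

1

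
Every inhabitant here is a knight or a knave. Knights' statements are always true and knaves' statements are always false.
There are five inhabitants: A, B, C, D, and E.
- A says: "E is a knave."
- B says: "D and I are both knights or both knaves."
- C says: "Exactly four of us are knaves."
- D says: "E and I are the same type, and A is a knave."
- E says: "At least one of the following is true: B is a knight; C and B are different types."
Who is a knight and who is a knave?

Knights: B, D, and E. Knaves: A and C.

Since A is a knave, "E is a knave" needs to be False, which holds.
B is a knight, so "D and I are both knights or both knaves" must be True — and it is.
C is a knave, and the claim "exactly four of us are knaves" is indeed False.
Since D is a knight, "E and I are the same type, and A is a knave" needs to be True, which holds.
E (knight): "at least one of the following is true: B is a knight; C and B are different types" — True. ✓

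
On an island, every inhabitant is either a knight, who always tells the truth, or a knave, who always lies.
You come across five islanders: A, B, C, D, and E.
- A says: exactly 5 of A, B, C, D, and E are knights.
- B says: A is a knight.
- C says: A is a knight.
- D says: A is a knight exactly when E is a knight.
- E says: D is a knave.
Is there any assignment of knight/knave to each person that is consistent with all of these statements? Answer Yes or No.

Yes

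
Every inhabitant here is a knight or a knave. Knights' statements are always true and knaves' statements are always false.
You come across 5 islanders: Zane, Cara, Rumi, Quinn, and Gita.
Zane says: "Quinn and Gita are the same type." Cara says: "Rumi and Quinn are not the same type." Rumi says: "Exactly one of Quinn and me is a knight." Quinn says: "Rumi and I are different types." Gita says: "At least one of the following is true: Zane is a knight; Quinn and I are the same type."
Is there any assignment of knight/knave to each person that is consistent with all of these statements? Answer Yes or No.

No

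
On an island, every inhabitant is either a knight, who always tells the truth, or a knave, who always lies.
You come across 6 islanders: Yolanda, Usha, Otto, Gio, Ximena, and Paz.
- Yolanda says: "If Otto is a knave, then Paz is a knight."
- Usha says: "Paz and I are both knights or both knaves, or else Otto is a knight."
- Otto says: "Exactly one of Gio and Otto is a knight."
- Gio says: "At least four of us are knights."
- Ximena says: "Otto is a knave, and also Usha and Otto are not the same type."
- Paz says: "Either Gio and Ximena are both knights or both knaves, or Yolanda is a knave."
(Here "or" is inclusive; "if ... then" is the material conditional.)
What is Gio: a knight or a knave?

Gio is a knave.

Consistent assignments: {Yolanda=knight, Usha=knave, Otto=knave, Gio=knave, Ximena=knave, Paz=knight}
In every consistent assignment, Gio is a knave.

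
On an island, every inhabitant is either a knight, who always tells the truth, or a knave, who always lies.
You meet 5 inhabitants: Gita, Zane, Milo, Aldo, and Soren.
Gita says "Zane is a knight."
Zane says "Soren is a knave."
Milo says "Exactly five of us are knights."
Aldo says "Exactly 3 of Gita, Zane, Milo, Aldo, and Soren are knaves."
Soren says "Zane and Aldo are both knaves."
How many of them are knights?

1

The unique consistent assignment is Gita=knave, Zane=knave, Milo=knave, Aldo=knave, Soren=knight.
That has 1 knight.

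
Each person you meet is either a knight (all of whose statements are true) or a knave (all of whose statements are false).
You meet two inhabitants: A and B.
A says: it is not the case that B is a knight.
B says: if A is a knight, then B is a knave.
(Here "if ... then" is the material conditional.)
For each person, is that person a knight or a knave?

Knights: B. Knaves: A.

As a knave, A's statement "it is not the case that B is a knight" should be false; it is.
B is a knight; "if A is a knight, then B is a knave" is True, as required.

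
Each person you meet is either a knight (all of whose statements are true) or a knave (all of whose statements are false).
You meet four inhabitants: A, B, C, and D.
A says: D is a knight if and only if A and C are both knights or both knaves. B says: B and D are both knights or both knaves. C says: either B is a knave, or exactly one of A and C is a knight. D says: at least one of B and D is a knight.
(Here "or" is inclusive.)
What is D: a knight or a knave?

D is a knight.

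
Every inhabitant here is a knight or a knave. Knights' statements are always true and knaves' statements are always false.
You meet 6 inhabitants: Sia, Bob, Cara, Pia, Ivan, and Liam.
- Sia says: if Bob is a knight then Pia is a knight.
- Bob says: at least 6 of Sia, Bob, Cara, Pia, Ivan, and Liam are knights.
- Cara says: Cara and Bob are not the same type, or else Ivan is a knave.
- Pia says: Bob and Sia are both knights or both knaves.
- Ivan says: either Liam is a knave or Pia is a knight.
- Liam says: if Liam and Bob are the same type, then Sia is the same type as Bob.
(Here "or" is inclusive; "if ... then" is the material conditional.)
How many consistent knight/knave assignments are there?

Consistent assignments:
  Sia=knight, Bob=knave, Cara=knight, Pia=knave, Ivan=knight, Liam=knave
  Sia=knight, Bob=knave, Cara=knight, Pia=knave, Ivan=knave, Liam=knight
  Sia=knight, Bob=knave, Cara=knave, Pia=knave, Ivan=knight, Liam=knave

3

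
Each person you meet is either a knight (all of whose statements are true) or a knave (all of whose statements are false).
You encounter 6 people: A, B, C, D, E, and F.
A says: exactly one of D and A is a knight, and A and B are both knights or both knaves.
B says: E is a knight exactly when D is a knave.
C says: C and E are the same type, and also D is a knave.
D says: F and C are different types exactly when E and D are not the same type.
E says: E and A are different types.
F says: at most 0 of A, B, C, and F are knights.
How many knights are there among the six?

2

The unique consistent assignment is A=knave, B=knight, C=knave, D=knave, E=knight, F=knave.
That has 2 knights.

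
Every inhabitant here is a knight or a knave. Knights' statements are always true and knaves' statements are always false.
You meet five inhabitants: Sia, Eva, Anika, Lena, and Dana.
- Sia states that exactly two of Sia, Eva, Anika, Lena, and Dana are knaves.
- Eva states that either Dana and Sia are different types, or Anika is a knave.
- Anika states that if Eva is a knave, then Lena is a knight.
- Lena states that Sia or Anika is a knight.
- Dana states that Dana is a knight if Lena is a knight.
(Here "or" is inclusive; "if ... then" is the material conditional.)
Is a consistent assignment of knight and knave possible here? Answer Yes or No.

Yes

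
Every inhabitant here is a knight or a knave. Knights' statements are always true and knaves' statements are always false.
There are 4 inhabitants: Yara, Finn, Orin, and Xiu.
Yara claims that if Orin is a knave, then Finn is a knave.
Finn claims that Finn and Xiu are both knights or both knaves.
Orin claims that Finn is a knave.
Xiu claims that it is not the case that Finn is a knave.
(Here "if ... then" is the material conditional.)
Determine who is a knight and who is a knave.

Knights: Finn and Xiu. Knaves: Yara and Orin.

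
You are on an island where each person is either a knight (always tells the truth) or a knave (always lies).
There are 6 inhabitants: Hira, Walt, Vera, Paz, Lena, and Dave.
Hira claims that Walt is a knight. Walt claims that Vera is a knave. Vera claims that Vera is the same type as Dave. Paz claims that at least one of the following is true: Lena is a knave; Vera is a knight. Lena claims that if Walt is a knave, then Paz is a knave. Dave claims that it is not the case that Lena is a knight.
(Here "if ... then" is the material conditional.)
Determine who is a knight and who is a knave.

Hira is a knave, Walt is a knave, Vera is a knight, Paz is a knight, Lena is a knave, and Dave is a knight.

Since Hira is a knave, "Walt is a knight" needs to be False, which holds.
Walt is a knave; "Vera is a knave" is False, as required.
As a knight, Vera's statement "Vera is the same type as Dave" should be true; it is.
Paz is a knight, and the claim "at least one of the following is true: Lena is a knave; Vera is a knight" is indeed true.
Lena is a knave; "if Walt is a knave, then Paz is a knave" is False, as required.
Since Dave is a knight, "it is not the case that Lena is a knight" needs to be true, which holds.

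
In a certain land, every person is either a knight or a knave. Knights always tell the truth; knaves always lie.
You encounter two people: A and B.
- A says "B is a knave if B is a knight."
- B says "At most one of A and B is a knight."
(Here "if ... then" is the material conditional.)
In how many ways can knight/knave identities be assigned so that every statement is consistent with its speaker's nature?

1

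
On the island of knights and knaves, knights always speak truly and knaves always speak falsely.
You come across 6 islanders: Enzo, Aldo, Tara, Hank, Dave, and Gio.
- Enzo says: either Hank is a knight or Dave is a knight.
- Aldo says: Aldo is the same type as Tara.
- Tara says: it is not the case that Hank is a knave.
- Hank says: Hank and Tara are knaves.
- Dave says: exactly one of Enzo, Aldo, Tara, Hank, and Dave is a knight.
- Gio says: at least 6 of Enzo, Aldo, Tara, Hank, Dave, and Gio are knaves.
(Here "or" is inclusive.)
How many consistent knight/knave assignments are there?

0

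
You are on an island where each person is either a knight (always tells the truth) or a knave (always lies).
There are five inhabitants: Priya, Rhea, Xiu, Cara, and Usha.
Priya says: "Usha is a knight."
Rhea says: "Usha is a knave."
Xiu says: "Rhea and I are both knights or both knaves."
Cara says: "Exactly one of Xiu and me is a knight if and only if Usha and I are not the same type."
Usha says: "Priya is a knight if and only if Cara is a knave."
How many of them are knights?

2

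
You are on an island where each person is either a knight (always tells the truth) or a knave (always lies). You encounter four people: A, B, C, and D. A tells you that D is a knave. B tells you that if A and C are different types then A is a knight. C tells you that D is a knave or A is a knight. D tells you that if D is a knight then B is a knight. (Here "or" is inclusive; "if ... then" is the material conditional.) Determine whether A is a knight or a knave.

A is a knave.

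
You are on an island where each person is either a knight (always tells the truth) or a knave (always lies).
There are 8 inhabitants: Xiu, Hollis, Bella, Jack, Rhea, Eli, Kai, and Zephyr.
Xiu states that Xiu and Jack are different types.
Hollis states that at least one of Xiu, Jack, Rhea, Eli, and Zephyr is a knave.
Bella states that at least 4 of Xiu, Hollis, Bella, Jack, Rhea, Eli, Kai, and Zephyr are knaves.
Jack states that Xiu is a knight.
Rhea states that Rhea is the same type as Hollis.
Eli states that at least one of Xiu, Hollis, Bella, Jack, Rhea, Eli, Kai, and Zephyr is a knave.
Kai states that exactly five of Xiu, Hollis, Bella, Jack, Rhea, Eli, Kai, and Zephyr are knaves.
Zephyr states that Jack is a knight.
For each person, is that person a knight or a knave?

Knights: Hollis, Bella, Rhea, and Eli. Knaves: Xiu, Jack, Kai, and Zephyr.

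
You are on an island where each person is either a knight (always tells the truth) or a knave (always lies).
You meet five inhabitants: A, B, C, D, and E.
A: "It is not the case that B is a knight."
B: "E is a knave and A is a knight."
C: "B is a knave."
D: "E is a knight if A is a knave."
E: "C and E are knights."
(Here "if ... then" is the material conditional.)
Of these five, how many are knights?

4

The unique consistent assignment is A=knight, B=knave, C=knight, D=knight, E=knight.
That has 4 knights.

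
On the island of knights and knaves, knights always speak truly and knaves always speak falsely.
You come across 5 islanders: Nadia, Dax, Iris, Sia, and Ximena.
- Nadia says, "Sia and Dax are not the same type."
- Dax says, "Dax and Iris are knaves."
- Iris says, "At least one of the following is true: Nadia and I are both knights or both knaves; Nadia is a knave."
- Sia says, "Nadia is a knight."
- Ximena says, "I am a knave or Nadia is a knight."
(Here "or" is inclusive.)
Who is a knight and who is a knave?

Suppose Nadia is a knave. Then Nadia's statement "Sia and Dax are not the same type" would have to be false. Checking the 16 ways to assign the others, none is consistent with every speaker.
(For instance, with Dax=knave, Iris=knight, Sia=knight, Ximena=knight, Nadia's claim "Sia and Dax are not the same type" comes out true where it would need to be false.)
So Nadia must be a knight, making "Sia and Dax are not the same type" true. Taking Nadia=knight, Dax=knave, Iris=knight, Sia=knight, Ximena=knight, each remaining statement checks out:
  Dax (knave): "Dax and Iris are knaves" — false. ✓
  Iris (knight): "at least one of the following is true: Nadia and I are both knights or both knaves; Nadia is a knave" — true. ✓
  Sia (knight): "Nadia is a knight" — true. ✓
  Ximena (knight): "I am a knave or Nadia is a knight" — true. ✓
This is the unique consistent assignment.

Knights: Nadia, Iris, Sia, and Ximena. Knaves: Dax.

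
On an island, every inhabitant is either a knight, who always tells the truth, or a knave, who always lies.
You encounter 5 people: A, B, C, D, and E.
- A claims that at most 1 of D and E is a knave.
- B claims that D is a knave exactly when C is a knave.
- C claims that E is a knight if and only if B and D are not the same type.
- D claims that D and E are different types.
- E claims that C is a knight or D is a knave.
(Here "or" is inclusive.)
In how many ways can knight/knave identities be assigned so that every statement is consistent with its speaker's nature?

1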